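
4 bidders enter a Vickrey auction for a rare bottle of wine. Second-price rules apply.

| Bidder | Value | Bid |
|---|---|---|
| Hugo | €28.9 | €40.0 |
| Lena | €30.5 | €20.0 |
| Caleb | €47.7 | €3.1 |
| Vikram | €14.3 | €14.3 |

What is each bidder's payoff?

Ordered from highest: Hugo €40.0; Lena €20.0; Vikram €14.3; Caleb €3.1.
Hugo has the top bid and wins; the price is the second-highest bid, €20.0.
Hugo's payoff = €28.9 − €20.0 = €8.9. All other bidders lose, so their payoff is 0.

Hugo €8.9, Lena €0.0, Caleb €0.0, Vikram €0.0.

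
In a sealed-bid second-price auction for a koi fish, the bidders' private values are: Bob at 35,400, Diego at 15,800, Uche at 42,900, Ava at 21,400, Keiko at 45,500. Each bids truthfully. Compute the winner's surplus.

Sorted high to low: Keiko 45,500 > Uche 42,900 > Bob 35,400 > Ava 21,400 > Diego 15,800.
Keiko wins with the top bid and pays the second-highest, 42,900.
Surplus = 45,500 − 42,900 = 2,600.

2,600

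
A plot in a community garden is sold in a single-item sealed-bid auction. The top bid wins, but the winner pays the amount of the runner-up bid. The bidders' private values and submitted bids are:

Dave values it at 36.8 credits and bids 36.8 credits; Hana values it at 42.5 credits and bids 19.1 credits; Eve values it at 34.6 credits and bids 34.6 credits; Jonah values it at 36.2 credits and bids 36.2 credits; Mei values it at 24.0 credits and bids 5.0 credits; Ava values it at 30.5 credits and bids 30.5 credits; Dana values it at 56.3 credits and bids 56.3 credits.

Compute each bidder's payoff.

Dave 0.0 credits, Hana 0.0 credits, Eve 0.0 credits, Jonah 0.0 credits, Mei 0.0 credits, Ava 0.0 credits, Dana 19.5 credits.

Ranking the bids: Dana 56.3 credits, then Dave 36.8 credits, then Jonah 36.2 credits, then Eve 34.6 credits, then Ava 30.5 credits, then Hana 19.1 credits, then Mei 5.0 credits.
Dana has the top bid and wins; the price is the second-highest bid, 36.8 credits.
Dana's payoff = 56.3 credits − 36.8 credits = 19.5 credits. All other bidders lose, so their payoff is 0.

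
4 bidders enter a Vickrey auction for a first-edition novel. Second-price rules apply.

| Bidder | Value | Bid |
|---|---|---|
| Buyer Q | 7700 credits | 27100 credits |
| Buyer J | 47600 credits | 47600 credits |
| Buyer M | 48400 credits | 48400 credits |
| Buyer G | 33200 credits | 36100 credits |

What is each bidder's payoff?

Buyer Q 0 credits, Buyer J 0 credits, Buyer M 800 credits, Buyer G 0 credits.

Ordered from highest: Buyer M 48400 credits, then Buyer J 47600 credits, then Buyer G 36100 credits, then Buyer Q 27100 credits.
Buyer M has the top bid and wins; the price is the second-highest bid, 47600 credits.
Buyer M's payoff = 48400 credits − 47600 credits = 800 credits. All other bidders lose, so their payoff is 0.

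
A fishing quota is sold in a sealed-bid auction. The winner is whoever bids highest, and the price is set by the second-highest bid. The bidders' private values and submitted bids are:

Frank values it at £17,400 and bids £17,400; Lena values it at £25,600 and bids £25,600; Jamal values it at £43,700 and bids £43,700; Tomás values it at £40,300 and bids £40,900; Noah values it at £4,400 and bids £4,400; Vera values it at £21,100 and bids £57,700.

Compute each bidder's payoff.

Sorted high to low: Vera £57,700; Jamal £43,700; Tomás £40,900; Lena £25,600; Frank £17,400; Noah £4,400.
Vera has the top bid and wins; the price is the second-highest bid, £43,700.
Vera's payoff = £21,100 − £43,700 = -£22,600. All other bidders lose, so their payoff is 0.

Frank £0, Lena £0, Jamal £0, Tomás £0, Noah £0, Vera -£22,600.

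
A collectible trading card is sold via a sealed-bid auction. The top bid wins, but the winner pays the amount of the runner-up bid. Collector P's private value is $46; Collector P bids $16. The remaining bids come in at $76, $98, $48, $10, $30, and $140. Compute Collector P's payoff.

$0

Highest competing bid: $140.
Collector P's bid $16 is not the highest, so Collector P loses, pays nothing, and earns zero payoff.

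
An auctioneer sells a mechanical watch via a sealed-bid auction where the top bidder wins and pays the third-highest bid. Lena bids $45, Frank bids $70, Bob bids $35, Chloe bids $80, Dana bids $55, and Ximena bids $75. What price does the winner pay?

Ordered from highest: Chloe $80 > Ximena $75 > Frank $70 > Dana $55 > Lena $45 > Bob $35.
Chloe is the highest bidder, so Chloe wins.
Under the third-price rule, the price is the third-highest bid: $70.

$70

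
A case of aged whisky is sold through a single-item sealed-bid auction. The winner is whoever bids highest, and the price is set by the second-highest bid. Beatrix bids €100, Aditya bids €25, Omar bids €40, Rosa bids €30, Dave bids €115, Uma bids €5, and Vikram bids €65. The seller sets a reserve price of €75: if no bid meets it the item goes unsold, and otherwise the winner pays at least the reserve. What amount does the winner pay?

Ordered from highest: Dave €115, then Beatrix €100, then Vikram €65, then Omar €40, then Rosa €30, then Aditya €25, then Uma €5.
Dave has the highest bid, so Dave wins.
The second-highest bid is €100, which exceeds the reserve, so that sets the price.

The winner pays €100.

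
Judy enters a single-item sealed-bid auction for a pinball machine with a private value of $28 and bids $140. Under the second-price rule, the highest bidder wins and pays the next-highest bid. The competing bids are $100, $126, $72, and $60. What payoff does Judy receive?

Highest competing bid: $126.
Judy's bid $140 is the highest overall, so Judy wins and pays the second-highest bid, $126.
Payoff = value − price = $28 − $126 = -$98.
Overbidding won the item at a price above value — truthful bidding would have avoided this loss.

Judy's payoff: -$98.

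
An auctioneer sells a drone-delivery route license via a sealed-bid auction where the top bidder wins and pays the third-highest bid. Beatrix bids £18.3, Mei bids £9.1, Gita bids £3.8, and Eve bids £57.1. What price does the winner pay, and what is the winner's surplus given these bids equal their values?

Bids in descending order: Eve £57.1 > Beatrix £18.3 > Mei £9.1 > Gita £3.8.
Eve is the highest bidder, so Eve wins.
Under the third-price rule, the price is the third-highest bid: £9.1.
Surplus = £57.1 − £9.1 = £48.0.

Price £9.1; surplus £48.0.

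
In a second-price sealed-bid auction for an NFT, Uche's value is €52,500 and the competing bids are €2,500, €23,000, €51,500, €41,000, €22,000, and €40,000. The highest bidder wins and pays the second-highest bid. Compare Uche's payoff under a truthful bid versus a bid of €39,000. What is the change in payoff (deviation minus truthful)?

-€1,000

The highest competing bid is €51,500.
Bidding truthfully at €52,500: Uche has the top bid, wins, and pays the second-highest bid €51,500. Payoff = €52,500 − €51,500 = €1,000.
Bidding €39,000: the top bid is €51,500 (a rival), so Uche loses. Payoff = €0.
Change = €0 − €1,000 = -€1,000.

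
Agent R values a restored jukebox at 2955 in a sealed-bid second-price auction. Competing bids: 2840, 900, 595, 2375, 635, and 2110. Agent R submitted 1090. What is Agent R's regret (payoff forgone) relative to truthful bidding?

Payoff forgone: 115.

The highest competing bid is 2840.
Bidding truthfully at 2955: Agent R has the top bid, wins, and pays the second-highest bid 2840. Payoff = 2955 − 2840 = 115.
Bidding 1090: the top bid is 2840 (a rival), so Agent R loses. Payoff = 0.
Regret = truthful payoff − actual payoff = 115 − 0 = 115.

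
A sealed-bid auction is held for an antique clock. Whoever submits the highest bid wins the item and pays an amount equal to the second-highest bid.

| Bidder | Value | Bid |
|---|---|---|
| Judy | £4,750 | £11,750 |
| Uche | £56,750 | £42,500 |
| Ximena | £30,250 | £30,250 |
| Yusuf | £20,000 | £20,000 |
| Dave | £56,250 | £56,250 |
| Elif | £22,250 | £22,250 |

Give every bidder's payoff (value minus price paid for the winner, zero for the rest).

Judy £0, Uche £0, Ximena £0, Yusuf £0, Dave £13,750, Elif £0.

Ranking the bids: Dave £56,250; Uche £42,500; Ximena £30,250; Elif £22,250; Yusuf £20,000; Judy £11,750.
Dave has the top bid and wins; the price is the second-highest bid, £42,500.
Dave's payoff = £56,250 − £42,500 = £13,750. All other bidders lose, so their payoff is 0.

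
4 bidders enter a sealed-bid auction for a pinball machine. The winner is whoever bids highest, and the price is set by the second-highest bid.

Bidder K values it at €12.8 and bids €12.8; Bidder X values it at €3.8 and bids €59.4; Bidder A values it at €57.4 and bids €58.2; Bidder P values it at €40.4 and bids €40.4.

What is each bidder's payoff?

Sorted high to low: Bidder X €59.4, then Bidder A €58.2, then Bidder P €40.4, then Bidder K €12.8.
Bidder X has the top bid and wins; the price is the second-highest bid, €58.2.
Bidder X's payoff = €3.8 − €58.2 = -€54.4. All other bidders lose, so their payoff is 0.

Payoffs: Bidder K €0.0, Bidder X -€54.4, Bidder A €0.0, Bidder P €0.0.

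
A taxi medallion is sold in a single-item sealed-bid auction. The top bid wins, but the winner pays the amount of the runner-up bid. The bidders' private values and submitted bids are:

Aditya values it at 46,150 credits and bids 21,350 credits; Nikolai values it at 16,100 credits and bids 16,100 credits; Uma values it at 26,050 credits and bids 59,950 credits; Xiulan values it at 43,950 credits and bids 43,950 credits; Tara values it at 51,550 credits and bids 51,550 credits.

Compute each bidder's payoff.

Payoffs: Aditya 0 credits, Nikolai 0 credits, Uma -25,500 credits, Xiulan 0 credits, Tara 0 credits.

Bids in descending order: Uma 59,950 credits, then Tara 51,550 credits, then Xiulan 43,950 credits, then Aditya 21,350 credits, then Nikolai 16,100 credits.
Uma has the top bid and wins; the price is the second-highest bid, 51,550 credits.
Uma's payoff = 26,050 credits − 51,550 credits = -25,500 credits. All other bidders lose, so their payoff is 0.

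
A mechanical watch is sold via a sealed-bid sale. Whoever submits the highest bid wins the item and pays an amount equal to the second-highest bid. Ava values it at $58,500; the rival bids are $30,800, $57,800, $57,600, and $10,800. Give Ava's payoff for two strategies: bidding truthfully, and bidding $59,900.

(a) $700  (b) $700

The highest competing bid is $57,800.
Bidding truthfully at $58,500: Ava has the top bid, wins, and pays the second-highest bid $57,800. Payoff = $58,500 − $57,800 = $700.
Bidding $59,900: Ava has the top bid, wins, and pays the second-highest bid $57,800. Payoff = $58,500 − $57,800 = $700.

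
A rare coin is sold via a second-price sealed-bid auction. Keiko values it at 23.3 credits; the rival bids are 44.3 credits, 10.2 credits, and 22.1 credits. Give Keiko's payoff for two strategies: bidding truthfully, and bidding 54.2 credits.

The highest competing bid is 44.3 credits.
Bidding truthfully at 23.3 credits: the top bid is 44.3 credits (a rival), so Keiko loses. Payoff = 0.0 credits.
Bidding 54.2 credits: Keiko has the top bid, wins, and pays the second-highest bid 44.3 credits. Payoff = 23.3 credits − 44.3 credits = -21.0 credits.
This is the dominant-strategy logic: truthful bidding weakly beats any alternative.

(a) 0.0 credits  (b) -21.0 credits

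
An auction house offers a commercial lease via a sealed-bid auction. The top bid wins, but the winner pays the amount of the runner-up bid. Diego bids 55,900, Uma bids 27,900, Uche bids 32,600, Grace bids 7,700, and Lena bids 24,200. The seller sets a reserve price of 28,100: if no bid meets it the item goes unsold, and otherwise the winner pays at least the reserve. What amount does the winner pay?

Sorted high to low: Diego 55,900, then Uche 32,600, then Uma 27,900, then Lena 24,200, then Grace 7,700.
Diego has the highest bid, so Diego wins.
The second-highest bid is 32,600, which exceeds the reserve, so that sets the price.

Price paid: 32,600.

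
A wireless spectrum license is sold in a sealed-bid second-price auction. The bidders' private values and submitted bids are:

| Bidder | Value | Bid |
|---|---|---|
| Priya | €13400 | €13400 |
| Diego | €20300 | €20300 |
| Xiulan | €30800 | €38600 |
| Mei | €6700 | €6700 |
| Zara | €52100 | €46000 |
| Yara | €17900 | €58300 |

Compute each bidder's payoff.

Ranking the bids: Yara €58300, then Zara €46000, then Xiulan €38600, then Diego €20300, then Priya €13400, then Mei €6700.
Yara has the top bid and wins; the price is the second-highest bid, €46000.
Yara's payoff = €17900 − €46000 = -€28100. All other bidders lose, so their payoff is 0.

Payoffs: Priya €0, Diego €0, Xiulan €0, Mei €0, Zara €0, Yara -€28100.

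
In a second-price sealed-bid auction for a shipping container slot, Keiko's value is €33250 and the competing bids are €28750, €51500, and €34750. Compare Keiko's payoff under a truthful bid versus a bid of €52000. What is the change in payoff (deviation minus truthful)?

-€18250

The highest competing bid is €51500.
Bidding truthfully at €33250: the top bid is €51500 (a rival), so Keiko loses. Payoff = €0.
Bidding €52000: Keiko has the top bid, wins, and pays the second-highest bid €51500. Payoff = €33250 − €51500 = -€18250.
Change = -€18250 − €0 = -€18250.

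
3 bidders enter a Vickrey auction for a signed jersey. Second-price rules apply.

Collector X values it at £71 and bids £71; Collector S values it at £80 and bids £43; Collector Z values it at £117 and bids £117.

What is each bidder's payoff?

Ordered from highest: Collector Z £117, then Collector X £71, then Collector S £43.
Collector Z has the top bid and wins; the price is the second-highest bid, £71.
Collector Z's payoff = £117 − £71 = £46. All other bidders lose, so their payoff is 0.

Payoffs: Collector X £0, Collector S £0, Collector Z £46.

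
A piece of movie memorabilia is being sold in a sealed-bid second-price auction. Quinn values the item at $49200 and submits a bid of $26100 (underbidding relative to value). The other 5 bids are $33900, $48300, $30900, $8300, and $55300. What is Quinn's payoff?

Quinn's payoff: $0.

Highest competing bid: $55300.
Quinn's bid $26100 is not the highest, so Quinn loses, pays nothing, and earns zero payoff.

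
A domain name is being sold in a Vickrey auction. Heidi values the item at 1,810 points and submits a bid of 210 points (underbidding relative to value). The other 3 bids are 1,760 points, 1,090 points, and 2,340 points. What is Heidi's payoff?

Highest competing bid: 2,340 points.
Heidi's bid 210 points is not the highest, so Heidi loses, pays nothing, and earns zero payoff.

Payoff = 0 points.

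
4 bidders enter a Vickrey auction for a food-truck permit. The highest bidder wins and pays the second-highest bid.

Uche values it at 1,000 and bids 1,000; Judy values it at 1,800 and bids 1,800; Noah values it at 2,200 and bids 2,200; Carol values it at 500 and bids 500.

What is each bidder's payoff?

Ordered from highest: Noah 2,200; Judy 1,800; Uche 1,000; Carol 500.
Noah has the top bid and wins; the price is the second-highest bid, 1,800.
Noah's payoff = 2,200 − 1,800 = 400. All other bidders lose, so their payoff is 0.

Uche 0, Judy 0, Noah 400, Carol 0.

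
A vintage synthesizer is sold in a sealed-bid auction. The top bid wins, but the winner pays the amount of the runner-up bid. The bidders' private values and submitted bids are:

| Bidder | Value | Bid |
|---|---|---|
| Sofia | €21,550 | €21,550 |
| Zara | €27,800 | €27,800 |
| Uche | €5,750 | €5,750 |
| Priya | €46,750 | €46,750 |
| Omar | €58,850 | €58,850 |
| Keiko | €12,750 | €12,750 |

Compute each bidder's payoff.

Payoffs: Sofia €0, Zara €0, Uche €0, Priya €0, Omar €12,100, Keiko €0.

Bids in descending order: Omar €58,850; Priya €46,750; Zara €27,800; Sofia €21,550; Keiko €12,750; Uche €5,750.
Omar has the top bid and wins; the price is the second-highest bid, €46,750.
Omar's payoff = €58,850 − €46,750 = €12,100. All other bidders lose, so their payoff is 0.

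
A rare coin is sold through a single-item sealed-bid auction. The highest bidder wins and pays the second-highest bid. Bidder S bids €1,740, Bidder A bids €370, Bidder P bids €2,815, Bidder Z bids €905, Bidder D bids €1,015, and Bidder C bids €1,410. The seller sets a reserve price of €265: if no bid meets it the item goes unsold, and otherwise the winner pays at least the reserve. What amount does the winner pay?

€1,740

Ordered from highest: Bidder P €2,815, then Bidder S €1,740, then Bidder C €1,410, then Bidder D €1,015, then Bidder Z €905, then Bidder A €370.
Bidder P has the highest bid, so Bidder P wins.
The second-highest bid is €1,740, which exceeds the reserve, so that sets the price.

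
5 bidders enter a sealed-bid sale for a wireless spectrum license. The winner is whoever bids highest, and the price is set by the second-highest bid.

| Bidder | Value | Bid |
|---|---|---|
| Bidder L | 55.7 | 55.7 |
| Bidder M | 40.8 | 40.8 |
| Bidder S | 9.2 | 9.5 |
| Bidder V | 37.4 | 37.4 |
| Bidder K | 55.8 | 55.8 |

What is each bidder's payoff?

Bidder L 0.0, Bidder M 0.0, Bidder S 0.0, Bidder V 0.0, Bidder K 0.1.

Sorted high to low: Bidder K 55.8; Bidder L 55.7; Bidder M 40.8; Bidder V 37.4; Bidder S 9.5.
Bidder K has the top bid and wins; the price is the second-highest bid, 55.7.
Bidder K's payoff = 55.8 − 55.7 = 0.1. All other bidders lose, so their payoff is 0.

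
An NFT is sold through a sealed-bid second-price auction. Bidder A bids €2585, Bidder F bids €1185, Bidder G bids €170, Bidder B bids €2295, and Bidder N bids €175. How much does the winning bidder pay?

€2295

Ranking the bids: Bidder A €2585, then Bidder B €2295, then Bidder F €1185, then Bidder N €175, then Bidder G €170.
Bidder A has the highest bid, so Bidder A wins.
The second-highest bid is €2295, so that is what Bidder A pays.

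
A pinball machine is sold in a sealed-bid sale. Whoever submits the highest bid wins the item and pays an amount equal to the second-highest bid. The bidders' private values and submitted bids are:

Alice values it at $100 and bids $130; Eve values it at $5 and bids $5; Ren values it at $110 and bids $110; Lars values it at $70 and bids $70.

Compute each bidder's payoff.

Alice -$10, Eve $0, Ren $0, Lars $0.

Ordered from highest: Alice $130 > Ren $110 > Lars $70 > Eve $5.
Alice has the top bid and wins; the price is the second-highest bid, $110.
Alice's payoff = $100 − $110 = -$10. All other bidders lose, so their payoff is 0.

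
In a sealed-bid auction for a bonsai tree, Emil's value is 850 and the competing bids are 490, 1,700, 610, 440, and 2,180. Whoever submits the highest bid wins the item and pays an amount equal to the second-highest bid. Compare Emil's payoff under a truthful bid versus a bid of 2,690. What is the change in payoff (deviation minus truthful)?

The highest competing bid is 2,180.
Bidding truthfully at 850: the top bid is 2,180 (a rival), so Emil loses. Payoff = 0.
Bidding 2,690: Emil has the top bid, wins, and pays the second-highest bid 2,180. Payoff = 850 − 2,180 = -1,330.
Change = -1,330 − 0 = -1,330.
Deviating from a truthful bid can only lose payoff in a second-price auction — never gain.

Change in payoff: -1,330.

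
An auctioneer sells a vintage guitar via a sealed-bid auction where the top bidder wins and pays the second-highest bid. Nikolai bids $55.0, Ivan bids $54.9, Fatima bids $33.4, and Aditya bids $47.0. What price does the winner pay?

Bids in descending order: Nikolai $55.0; Ivan $54.9; Aditya $47.0; Fatima $33.4.
Nikolai is the highest bidder, so Nikolai wins.
Under the second-price rule, the price is the second-highest bid: $54.9.

$54.9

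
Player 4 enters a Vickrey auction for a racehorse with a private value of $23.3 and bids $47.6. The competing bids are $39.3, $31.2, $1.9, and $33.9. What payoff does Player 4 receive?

Highest competing bid: $39.3.
Player 4's bid $47.6 is the highest overall, so Player 4 wins and pays the second-highest bid, $39.3.
Payoff = value − price = $23.3 − $39.3 = -$16.0.
Overbidding won the item at a price above value — truthful bidding would have avoided this loss.

The bidder's payoff: -$16.0.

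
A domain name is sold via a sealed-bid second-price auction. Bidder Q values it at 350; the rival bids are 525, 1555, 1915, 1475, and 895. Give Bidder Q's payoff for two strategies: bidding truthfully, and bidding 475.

Truthful: 0; alternative: 0.

The highest competing bid is 1915.
Bidding truthfully at 350: the top bid is 1915 (a rival), so Bidder Q loses. Payoff = 0.
Bidding 475: the top bid is 1915 (a rival), so Bidder Q loses. Payoff = 0.
The bid only affects whether you win, not the price — here both bids land on the same side of the top rival bid, so the deviation is payoff-neutral.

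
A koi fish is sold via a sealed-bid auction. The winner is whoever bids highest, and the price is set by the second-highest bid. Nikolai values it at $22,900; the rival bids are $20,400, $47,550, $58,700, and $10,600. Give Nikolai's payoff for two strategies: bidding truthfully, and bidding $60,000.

The highest competing bid is $58,700.
Bidding truthfully at $22,900: the top bid is $58,700 (a rival), so Nikolai loses. Payoff = $0.
Bidding $60,000: Nikolai has the top bid, wins, and pays the second-highest bid $58,700. Payoff = $22,900 − $58,700 = -$35,800.

Truthful: $0; alternative: -$35,800.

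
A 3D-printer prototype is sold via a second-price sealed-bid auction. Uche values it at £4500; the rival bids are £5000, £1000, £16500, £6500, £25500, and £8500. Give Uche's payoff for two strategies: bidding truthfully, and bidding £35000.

(a) £0  (b) -£21000

The highest competing bid is £25500.
Bidding truthfully at £4500: the top bid is £25500 (a rival), so Uche loses. Payoff = £0.
Bidding £35000: Uche has the top bid, wins, and pays the second-highest bid £25500. Payoff = £4500 − £25500 = -£21000.
Deviating from a truthful bid can only lose payoff in a second-price auction — never gain.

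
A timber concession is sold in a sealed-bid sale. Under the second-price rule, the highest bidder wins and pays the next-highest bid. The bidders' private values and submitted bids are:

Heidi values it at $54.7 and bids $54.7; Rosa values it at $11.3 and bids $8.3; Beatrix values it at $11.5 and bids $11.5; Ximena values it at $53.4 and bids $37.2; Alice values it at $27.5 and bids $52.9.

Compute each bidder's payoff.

Sorted high to low: Heidi $54.7, then Alice $52.9, then Ximena $37.2, then Beatrix $11.5, then Rosa $8.3.
Heidi has the top bid and wins; the price is the second-highest bid, $52.9.
Heidi's payoff = $54.7 − $52.9 = $1.8. All other bidders lose, so their payoff is 0.

Heidi $1.8, Rosa $0.0, Beatrix $0.0, Ximena $0.0, Alice $0.0.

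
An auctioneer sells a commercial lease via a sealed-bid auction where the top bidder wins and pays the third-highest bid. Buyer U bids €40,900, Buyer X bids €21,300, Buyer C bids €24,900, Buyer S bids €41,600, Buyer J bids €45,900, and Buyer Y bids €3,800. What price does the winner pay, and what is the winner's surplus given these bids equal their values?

The winner pays €40,900 for a surplus of €5,000.

Sorted high to low: Buyer J €45,900, then Buyer S €41,600, then Buyer U €40,900, then Buyer C €24,900, then Buyer X €21,300, then Buyer Y €3,800.
Buyer J is the highest bidder, so Buyer J wins.
Under the third-price rule, the price is the third-highest bid: €40,900.
Surplus = €45,900 − €40,900 = €5,000.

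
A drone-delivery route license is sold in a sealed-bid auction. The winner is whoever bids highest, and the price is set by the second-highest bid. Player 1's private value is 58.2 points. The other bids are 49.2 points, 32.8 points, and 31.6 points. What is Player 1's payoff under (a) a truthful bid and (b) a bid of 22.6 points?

(a) 9.0 points  (b) 0.0 points

The highest competing bid is 49.2 points.
Bidding truthfully at 58.2 points: Player 1 has the top bid, wins, and pays the second-highest bid 49.2 points. Payoff = 58.2 points − 49.2 points = 9.0 points.
Bidding 22.6 points: the top bid is 49.2 points (a rival), so Player 1 loses. Payoff = 0.0 points.
This is the dominant-strategy logic: truthful bidding weakly beats any alternative.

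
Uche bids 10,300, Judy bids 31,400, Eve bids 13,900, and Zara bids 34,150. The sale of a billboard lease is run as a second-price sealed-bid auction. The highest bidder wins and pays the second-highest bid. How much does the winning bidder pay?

31,400

Bids in descending order: Zara 34,150, then Judy 31,400, then Eve 13,900, then Uche 10,300.
Zara has the highest bid, so Zara wins.
The second-highest bid is 31,400, so that is what Zara pays.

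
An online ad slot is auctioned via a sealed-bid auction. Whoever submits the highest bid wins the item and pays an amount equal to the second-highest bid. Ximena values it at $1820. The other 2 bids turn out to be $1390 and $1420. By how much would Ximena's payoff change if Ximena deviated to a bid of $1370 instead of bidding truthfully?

The highest competing bid is $1420.
Bidding truthfully at $1820: Ximena has the top bid, wins, and pays the second-highest bid $1420. Payoff = $1820 − $1420 = $400.
Bidding $1370: the top bid is $1420 (a rival), so Ximena loses. Payoff = $0.
Change = $0 − $400 = -$400.
Deviating from a truthful bid can only lose payoff in a second-price auction — never gain.

Change in payoff: -$400.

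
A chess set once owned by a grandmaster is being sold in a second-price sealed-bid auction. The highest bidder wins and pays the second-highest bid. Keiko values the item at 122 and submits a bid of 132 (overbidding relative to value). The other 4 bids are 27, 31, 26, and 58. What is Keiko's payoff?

Highest competing bid: 58.
Keiko's bid 132 is the highest overall, so Keiko wins and pays the second-highest bid, 58.
Payoff = value − price = 122 − 58 = 64.

Payoff = 64.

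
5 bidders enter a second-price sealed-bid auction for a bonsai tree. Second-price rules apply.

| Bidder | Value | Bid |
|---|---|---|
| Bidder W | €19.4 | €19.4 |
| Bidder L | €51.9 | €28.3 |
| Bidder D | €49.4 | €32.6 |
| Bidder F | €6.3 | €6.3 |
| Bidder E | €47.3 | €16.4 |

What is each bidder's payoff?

Ordered from highest: Bidder D €32.6 > Bidder L €28.3 > Bidder W €19.4 > Bidder E €16.4 > Bidder F €6.3.
Bidder D has the top bid and wins; the price is the second-highest bid, €28.3.
Bidder D's payoff = €49.4 − €28.3 = €21.1. All other bidders lose, so their payoff is 0.

Payoffs: Bidder W €0.0, Bidder L €0.0, Bidder D €21.1, Bidder F €0.0, Bidder E €0.0.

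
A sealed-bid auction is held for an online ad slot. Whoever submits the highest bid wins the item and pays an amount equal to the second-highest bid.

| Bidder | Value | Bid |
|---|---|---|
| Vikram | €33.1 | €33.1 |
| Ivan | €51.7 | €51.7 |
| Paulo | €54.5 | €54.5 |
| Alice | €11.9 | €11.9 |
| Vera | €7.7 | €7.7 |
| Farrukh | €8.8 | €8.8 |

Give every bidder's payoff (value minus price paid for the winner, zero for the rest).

Sorted high to low: Paulo €54.5, then Ivan €51.7, then Vikram €33.1, then Alice €11.9, then Farrukh €8.8, then Vera €7.7.
Paulo has the top bid and wins; the price is the second-highest bid, €51.7.
Paulo's payoff = €54.5 − €51.7 = €2.8. All other bidders lose, so their payoff is 0.

Vikram €0.0, Ivan €0.0, Paulo €2.8, Alice €0.0, Vera €0.0, Farrukh €0.0.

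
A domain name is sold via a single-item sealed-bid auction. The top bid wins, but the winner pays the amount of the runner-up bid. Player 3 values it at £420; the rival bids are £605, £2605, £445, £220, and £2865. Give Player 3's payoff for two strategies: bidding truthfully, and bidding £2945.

The highest competing bid is £2865.
Bidding truthfully at £420: the top bid is £2865 (a rival), so Player 3 loses. Payoff = £0.
Bidding £2945: Player 3 has the top bid, wins, and pays the second-highest bid £2865. Payoff = £420 − £2865 = -£2445.

Truthful: £0; alternative: -£2445.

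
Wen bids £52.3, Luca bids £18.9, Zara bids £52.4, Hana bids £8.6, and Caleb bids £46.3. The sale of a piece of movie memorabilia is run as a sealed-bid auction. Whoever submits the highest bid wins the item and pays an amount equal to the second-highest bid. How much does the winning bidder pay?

Price paid: £52.3.

Ranking the bids: Zara £52.4; Wen £52.3; Caleb £46.3; Luca £18.9; Hana £8.6.
Zara has the highest bid, so Zara wins.
The second-highest bid is £52.3, so that is what Zara pays.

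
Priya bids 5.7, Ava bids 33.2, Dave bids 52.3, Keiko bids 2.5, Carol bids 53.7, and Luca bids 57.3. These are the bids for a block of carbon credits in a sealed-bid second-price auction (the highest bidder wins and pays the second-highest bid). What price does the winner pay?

Sorted high to low: Luca 57.3 > Carol 53.7 > Dave 52.3 > Ava 33.2 > Priya 5.7 > Keiko 2.5.
Luca is the highest bidder, so Luca wins.
Under the second-price rule, the price is the second-highest bid: 53.7.

Price paid: 53.7.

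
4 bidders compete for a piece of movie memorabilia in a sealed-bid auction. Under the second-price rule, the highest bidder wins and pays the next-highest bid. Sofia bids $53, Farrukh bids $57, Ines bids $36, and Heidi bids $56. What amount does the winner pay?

$56

Ordered from highest: Farrukh $57, then Heidi $56, then Sofia $53, then Ines $36.
Farrukh has the highest bid, so Farrukh wins.
The second-highest bid is $56, so that is what Farrukh pays.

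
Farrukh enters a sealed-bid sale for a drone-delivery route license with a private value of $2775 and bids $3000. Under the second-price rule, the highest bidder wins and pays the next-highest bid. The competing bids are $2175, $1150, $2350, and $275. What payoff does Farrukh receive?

Payoff = $425.

Highest competing bid: $2350.
Farrukh's bid $3000 is the highest overall, so Farrukh wins and pays the second-highest bid, $2350.
Payoff = value − price = $2775 − $2350 = $425.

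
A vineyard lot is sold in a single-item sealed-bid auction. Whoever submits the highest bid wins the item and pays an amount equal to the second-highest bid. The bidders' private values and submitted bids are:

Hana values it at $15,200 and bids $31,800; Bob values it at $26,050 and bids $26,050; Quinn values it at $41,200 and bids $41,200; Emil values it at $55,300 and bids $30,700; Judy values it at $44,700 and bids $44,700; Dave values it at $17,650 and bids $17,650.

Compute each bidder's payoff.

Hana $0, Bob $0, Quinn $0, Emil $0, Judy $3,500, Dave $0.

Ranking the bids: Judy $44,700, then Quinn $41,200, then Hana $31,800, then Emil $30,700, then Bob $26,050, then Dave $17,650.
Judy has the top bid and wins; the price is the second-highest bid, $41,200.
Judy's payoff = $44,700 − $41,200 = $3,500. All other bidders lose, so their payoff is 0.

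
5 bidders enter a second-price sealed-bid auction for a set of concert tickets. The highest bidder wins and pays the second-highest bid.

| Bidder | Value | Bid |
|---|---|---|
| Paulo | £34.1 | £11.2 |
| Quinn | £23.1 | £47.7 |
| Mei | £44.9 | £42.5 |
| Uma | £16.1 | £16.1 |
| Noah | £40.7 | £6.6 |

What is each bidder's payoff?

Ordered from highest: Quinn £47.7; Mei £42.5; Uma £16.1; Paulo £11.2; Noah £6.6.
Quinn has the top bid and wins; the price is the second-highest bid, £42.5.
Quinn's payoff = £23.1 − £42.5 = -£19.4. All other bidders lose, so their payoff is 0.

Paulo £0.0, Quinn -£19.4, Mei £0.0, Uma £0.0, Noah £0.0.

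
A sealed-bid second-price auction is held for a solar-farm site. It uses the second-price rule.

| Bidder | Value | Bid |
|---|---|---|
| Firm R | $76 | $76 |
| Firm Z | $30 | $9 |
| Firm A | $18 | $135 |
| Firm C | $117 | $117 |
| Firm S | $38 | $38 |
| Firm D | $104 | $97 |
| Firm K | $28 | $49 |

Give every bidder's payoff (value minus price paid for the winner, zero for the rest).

Payoffs: Firm R $0, Firm Z $0, Firm A -$99, Firm C $0, Firm S $0, Firm D $0, Firm K $0.

Ordered from highest: Firm A $135, then Firm C $117, then Firm D $97, then Firm R $76, then Firm K $49, then Firm S $38, then Firm Z $9.
Firm A has the top bid and wins; the price is the second-highest bid, $117.
Firm A's payoff = $18 − $117 = -$99. All other bidders lose, so their payoff is 0.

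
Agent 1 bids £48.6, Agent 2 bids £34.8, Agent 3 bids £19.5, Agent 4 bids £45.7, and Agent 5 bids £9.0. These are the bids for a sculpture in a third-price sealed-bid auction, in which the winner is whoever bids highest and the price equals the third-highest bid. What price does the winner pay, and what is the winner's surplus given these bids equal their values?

Price £34.8; surplus £13.8.

Bids in descending order: Agent 1 £48.6; Agent 4 £45.7; Agent 2 £34.8; Agent 3 £19.5; Agent 5 £9.0.
Agent 1 is the highest bidder, so Agent 1 wins.
Under the third-price rule, the price is the third-highest bid: £34.8.
Surplus = £48.6 − £34.8 = £13.8.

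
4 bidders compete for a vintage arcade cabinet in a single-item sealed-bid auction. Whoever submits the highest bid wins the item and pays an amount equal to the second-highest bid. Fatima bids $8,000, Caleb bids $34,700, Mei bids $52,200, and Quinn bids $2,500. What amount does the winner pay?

$34,700

Sorted high to low: Mei $52,200; Caleb $34,700; Fatima $8,000; Quinn $2,500.
Mei has the highest bid, so Mei wins.
The second-highest bid is $34,700, so that is what Mei pays.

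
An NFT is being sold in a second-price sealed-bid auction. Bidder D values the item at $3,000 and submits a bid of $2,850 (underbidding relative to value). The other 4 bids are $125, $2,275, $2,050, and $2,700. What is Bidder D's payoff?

Payoff = $300.

Highest competing bid: $2,700.
Bidder D's bid $2,850 is the highest overall, so Bidder D wins and pays the second-highest bid, $2,700.
Payoff = value − price = $3,000 − $2,700 = $300.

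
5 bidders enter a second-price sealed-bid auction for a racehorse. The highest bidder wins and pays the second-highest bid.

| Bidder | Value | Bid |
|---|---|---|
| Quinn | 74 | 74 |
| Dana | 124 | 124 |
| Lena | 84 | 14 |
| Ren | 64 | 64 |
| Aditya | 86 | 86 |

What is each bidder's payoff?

Payoffs: Quinn 0, Dana 38, Lena 0, Ren 0, Aditya 0.

Bids in descending order: Dana 124 > Aditya 86 > Quinn 74 > Ren 64 > Lena 14.
Dana has the top bid and wins; the price is the second-highest bid, 86.
Dana's payoff = 124 − 86 = 38. All other bidders lose, so their payoff is 0.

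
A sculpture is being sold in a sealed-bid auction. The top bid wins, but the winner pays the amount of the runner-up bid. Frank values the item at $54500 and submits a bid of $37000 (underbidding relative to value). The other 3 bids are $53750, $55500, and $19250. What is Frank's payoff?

Frank's payoff: $0.

Highest competing bid: $55500.
Frank's bid $37000 is not the highest, so Frank loses, pays nothing, and earns zero payoff.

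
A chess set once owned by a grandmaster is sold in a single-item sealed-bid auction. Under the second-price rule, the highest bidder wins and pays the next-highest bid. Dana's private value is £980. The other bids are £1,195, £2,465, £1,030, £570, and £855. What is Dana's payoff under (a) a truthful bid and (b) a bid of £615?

The highest competing bid is £2,465.
Bidding truthfully at £980: the top bid is £2,465 (a rival), so Dana loses. Payoff = £0.
Bidding £615: the top bid is £2,465 (a rival), so Dana loses. Payoff = £0.
The bid only affects whether you win, not the price — here both bids land on the same side of the top rival bid, so the deviation is payoff-neutral.

(a) £0  (b) £0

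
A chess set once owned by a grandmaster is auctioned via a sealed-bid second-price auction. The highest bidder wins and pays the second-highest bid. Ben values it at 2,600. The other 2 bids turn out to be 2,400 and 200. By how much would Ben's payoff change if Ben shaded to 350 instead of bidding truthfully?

The highest competing bid is 2,400.
Bidding truthfully at 2,600: Ben has the top bid, wins, and pays the second-highest bid 2,400. Payoff = 2,600 − 2,400 = 200.
Bidding 350: the top bid is 2,400 (a rival), so Ben loses. Payoff = 0.
Change = 0 − 200 = -200.
Deviating from a truthful bid can only lose payoff in a second-price auction — never gain.

Change in payoff: -200.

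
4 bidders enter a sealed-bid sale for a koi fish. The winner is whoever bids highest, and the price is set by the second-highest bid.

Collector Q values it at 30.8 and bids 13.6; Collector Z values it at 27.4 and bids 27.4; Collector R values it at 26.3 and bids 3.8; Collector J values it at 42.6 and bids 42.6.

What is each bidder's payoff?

Ordered from highest: Collector J 42.6; Collector Z 27.4; Collector Q 13.6; Collector R 3.8.
Collector J has the top bid and wins; the price is the second-highest bid, 27.4.
Collector J's payoff = 42.6 − 27.4 = 15.2. All other bidders lose, so their payoff is 0.

Payoffs: Collector Q 0.0, Collector Z 0.0, Collector R 0.0, Collector J 15.2.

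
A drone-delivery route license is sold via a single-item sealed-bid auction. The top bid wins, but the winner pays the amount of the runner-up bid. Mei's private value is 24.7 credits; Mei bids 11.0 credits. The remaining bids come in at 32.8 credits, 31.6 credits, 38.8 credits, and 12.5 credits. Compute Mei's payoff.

Highest competing bid: 38.8 credits.
Mei's bid 11.0 credits is not the highest, so Mei loses, pays nothing, and earns zero payoff.

Mei's payoff: 0.0 credits.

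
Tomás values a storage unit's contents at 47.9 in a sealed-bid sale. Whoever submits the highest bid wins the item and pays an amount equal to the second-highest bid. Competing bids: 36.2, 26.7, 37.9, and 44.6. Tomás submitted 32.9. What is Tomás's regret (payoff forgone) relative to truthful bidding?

Payoff forgone: 3.3.

The highest competing bid is 44.6.
Bidding truthfully at 47.9: Tomás has the top bid, wins, and pays the second-highest bid 44.6. Payoff = 47.9 − 44.6 = 3.3.
Bidding 32.9: the top bid is 44.6 (a rival), so Tomás loses. Payoff = 0.0.
Regret = truthful payoff − actual payoff = 3.3 − 0.0 = 3.3.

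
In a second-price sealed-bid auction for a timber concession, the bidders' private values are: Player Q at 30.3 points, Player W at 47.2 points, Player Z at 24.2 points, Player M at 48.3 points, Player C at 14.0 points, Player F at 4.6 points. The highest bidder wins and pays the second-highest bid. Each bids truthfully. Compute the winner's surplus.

Winner's surplus: 1.1 points.

Ordered from highest: Player M 48.3 points > Player W 47.2 points > Player Q 30.3 points > Player Z 24.2 points > Player C 14.0 points > Player F 4.6 points.
Player M wins with the top bid and pays the second-highest, 47.2 points.
Surplus = 48.3 points − 47.2 points = 1.1 points.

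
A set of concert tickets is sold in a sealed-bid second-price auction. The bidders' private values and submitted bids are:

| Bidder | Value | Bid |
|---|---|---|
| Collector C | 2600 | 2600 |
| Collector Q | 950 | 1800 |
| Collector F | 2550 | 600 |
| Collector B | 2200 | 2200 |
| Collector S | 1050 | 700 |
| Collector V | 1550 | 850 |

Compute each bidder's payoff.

Ordered from highest: Collector C 2600 > Collector B 2200 > Collector Q 1800 > Collector V 850 > Collector S 700 > Collector F 600.
Collector C has the top bid and wins; the price is the second-highest bid, 2200.
Collector C's payoff = 2600 − 2200 = 400. All other bidders lose, so their payoff is 0.

Payoffs: Collector C 400, Collector Q 0, Collector F 0, Collector B 0, Collector S 0, Collector V 0.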